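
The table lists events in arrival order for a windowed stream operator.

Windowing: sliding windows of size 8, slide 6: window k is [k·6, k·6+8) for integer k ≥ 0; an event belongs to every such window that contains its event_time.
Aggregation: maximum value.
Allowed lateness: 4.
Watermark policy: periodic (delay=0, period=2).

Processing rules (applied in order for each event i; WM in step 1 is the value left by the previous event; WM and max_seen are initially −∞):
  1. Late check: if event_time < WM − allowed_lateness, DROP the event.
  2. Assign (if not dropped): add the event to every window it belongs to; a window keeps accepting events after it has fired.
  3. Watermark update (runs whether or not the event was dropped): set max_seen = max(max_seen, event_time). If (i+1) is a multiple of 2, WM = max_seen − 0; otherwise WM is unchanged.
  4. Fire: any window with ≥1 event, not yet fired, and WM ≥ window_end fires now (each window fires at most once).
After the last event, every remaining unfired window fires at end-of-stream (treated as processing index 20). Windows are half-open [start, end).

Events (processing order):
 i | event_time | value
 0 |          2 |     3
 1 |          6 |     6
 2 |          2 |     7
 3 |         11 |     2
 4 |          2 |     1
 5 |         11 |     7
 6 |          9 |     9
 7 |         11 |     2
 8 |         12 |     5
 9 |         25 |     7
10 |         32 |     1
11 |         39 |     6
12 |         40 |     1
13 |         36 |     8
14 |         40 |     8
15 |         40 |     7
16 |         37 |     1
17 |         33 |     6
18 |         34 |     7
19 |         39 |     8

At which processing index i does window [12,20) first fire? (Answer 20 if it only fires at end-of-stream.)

9

i=0 t=2 v=3: → [0,8); WM=−∞
i=1 t=6 v=6: → [6,14),[0,8); WM=6
i=2 t=2 v=7: → [0,8); WM=6
i=3 t=11 v=2: → [6,14); WM=11; [0,8) fires=7
i=4 t=2 v=1: DROP (t<11-4); WM=11
i=5 t=11 v=7: → [6,14); WM=11
i=6 t=9 v=9: → [6,14); WM=11
i=7 t=11 v=2: → [6,14); WM=11
i=8 t=12 v=5: → [12,20),[6,14); WM=11
i=9 t=25 v=7: → [24,32),[18,26); WM=25; [6,14) fires=9 [12,20) fires=5
i=10 t=32 v=1: → [30,38); WM=25
i=11 t=39 v=6: → [36,44); WM=39; [18,26) fires=7 [24,32) fires=7 [30,38) fires=1
i=12 t=40 v=1: → [36,44); WM=39
i=13 t=36 v=8: → [36,44),[30,38); WM=40
i=14 t=40 v=8: → [36,44); WM=40
i=15 t=40 v=7: → [36,44); WM=40
i=16 t=37 v=1: → [36,44),[30,38); WM=40
i=17 t=33 v=6: DROP (t<40-4); WM=40
i=18 t=34 v=7: DROP (t<40-4); WM=40
i=19 t=39 v=8: → [36,44); WM=40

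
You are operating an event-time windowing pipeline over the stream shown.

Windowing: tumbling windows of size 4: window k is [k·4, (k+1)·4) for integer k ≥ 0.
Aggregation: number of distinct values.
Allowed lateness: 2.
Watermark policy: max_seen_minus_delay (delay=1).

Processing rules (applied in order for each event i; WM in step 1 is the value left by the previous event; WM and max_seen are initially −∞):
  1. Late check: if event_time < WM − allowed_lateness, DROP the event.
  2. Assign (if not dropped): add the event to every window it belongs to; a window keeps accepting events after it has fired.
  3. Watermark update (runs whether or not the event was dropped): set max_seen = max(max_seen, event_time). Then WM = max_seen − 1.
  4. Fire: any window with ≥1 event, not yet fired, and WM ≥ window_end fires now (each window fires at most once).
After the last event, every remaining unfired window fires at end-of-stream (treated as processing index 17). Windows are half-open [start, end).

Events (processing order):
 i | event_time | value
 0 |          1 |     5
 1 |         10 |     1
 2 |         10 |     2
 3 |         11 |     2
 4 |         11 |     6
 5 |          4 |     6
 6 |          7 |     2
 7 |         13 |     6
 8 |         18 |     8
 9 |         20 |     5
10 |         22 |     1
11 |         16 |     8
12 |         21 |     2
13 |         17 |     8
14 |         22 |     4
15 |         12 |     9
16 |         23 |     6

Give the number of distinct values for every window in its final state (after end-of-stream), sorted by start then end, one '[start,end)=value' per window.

[0,4)=1 [8,12)=3 [12,16)=1 [16,20)=1 [20,24)=5

i=0 t=1 v=5: → [0,4); WM=0
i=1 t=10 v=1: → [8,12); WM=9; [0,4) fires=1
i=2 t=10 v=2: → [8,12); WM=9
i=3 t=11 v=2: → [8,12); WM=10
i=4 t=11 v=6: → [8,12); WM=10
i=5 t=4 v=6: DROP (t<10-2); WM=10
i=6 t=7 v=2: DROP (t<10-2); WM=10
i=7 t=13 v=6: → [12,16); WM=12; [8,12) fires=3
i=8 t=18 v=8: → [16,20); WM=17; [12,16) fires=1
i=9 t=20 v=5: → [20,24); WM=19
i=10 t=22 v=1: → [20,24); WM=21; [16,20) fires=1
i=11 t=16 v=8: DROP (t<21-2); WM=21
i=12 t=21 v=2: → [20,24); WM=21
i=13 t=17 v=8: DROP (t<21-2); WM=21
i=14 t=22 v=4: → [20,24); WM=21
i=15 t=12 v=9: DROP (t<21-2); WM=21
i=16 t=23 v=6: → [20,24); WM=22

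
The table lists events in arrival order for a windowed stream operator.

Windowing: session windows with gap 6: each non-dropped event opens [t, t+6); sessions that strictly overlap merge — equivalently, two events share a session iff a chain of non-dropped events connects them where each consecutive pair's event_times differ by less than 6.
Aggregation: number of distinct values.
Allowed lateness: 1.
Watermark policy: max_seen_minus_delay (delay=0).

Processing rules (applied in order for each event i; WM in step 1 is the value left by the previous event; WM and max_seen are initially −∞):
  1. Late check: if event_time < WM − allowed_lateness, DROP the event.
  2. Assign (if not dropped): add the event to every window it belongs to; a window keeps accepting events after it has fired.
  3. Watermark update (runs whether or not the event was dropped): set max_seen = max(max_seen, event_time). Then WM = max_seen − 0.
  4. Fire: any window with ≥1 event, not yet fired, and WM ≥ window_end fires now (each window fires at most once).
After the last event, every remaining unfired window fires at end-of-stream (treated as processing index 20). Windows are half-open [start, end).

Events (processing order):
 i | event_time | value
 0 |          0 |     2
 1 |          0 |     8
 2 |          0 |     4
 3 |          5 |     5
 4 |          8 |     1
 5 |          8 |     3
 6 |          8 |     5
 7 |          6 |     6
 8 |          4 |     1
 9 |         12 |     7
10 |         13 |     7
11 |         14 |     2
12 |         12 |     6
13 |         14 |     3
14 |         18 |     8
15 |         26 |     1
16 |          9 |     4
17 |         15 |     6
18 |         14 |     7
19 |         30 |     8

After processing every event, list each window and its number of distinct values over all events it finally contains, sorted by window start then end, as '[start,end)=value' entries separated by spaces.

i=0 t=0 v=2: → [0,6); WM=0
i=1 t=0 v=8: → [0,6); WM=0
i=2 t=0 v=4: → [0,6); WM=0
i=3 t=5 v=5: → [0,11); WM=5
i=4 t=8 v=1: → [0,14); WM=8
i=5 t=8 v=3: → [0,14); WM=8
i=6 t=8 v=5: → [0,14); WM=8
i=7 t=6 v=6: DROP (t<8-1); WM=8
i=8 t=4 v=1: DROP (t<8-1); WM=8
i=9 t=12 v=7: → [0,18); WM=12
i=10 t=13 v=7: → [0,19); WM=13
i=11 t=14 v=2: → [0,20); WM=14
i=12 t=12 v=6: DROP (t<14-1); WM=14
i=13 t=14 v=3: → [0,20); WM=14
i=14 t=18 v=8: → [0,24); WM=18
i=15 t=26 v=1: → [26,32); WM=26
i=16 t=9 v=4: DROP (t<26-1); WM=26
i=17 t=15 v=6: DROP (t<26-1); WM=26
i=18 t=14 v=7: DROP (t<26-1); WM=26
i=19 t=30 v=8: → [26,36); WM=30

[0,24)=7 [26,36)=2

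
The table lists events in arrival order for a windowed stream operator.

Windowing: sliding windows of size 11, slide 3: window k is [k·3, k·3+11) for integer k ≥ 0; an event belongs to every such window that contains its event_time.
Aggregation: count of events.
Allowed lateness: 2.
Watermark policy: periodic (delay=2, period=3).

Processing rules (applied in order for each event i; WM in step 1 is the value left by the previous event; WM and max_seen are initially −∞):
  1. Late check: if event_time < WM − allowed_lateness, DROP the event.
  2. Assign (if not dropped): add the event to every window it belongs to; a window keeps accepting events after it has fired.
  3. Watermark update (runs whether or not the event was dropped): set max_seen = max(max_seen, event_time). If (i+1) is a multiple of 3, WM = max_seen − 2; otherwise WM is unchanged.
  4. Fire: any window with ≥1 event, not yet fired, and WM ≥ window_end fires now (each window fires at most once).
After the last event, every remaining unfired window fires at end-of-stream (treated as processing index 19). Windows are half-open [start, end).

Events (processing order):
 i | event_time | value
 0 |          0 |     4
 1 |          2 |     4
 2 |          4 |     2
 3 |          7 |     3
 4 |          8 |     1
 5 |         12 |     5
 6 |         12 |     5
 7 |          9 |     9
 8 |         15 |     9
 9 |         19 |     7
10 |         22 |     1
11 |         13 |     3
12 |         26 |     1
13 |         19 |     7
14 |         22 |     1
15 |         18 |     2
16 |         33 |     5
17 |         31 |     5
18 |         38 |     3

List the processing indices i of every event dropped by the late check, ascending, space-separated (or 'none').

15

i=0 t=0 v=4: → [0,11); WM=−∞
i=1 t=2 v=4: → [0,11); WM=−∞
i=2 t=4 v=2: → [3,14),[0,11); WM=2
i=3 t=7 v=3: → [6,17),[3,14),[0,11); WM=2
i=4 t=8 v=1: → [6,17),[3,14),[0,11); WM=2
i=5 t=12 v=5: → [12,23),[9,20),[6,17),[3,14); WM=10
i=6 t=12 v=5: → [12,23),[9,20),[6,17),[3,14); WM=10
i=7 t=9 v=9: → [9,20),[6,17),[3,14),[0,11); WM=10
i=8 t=15 v=9: → [15,26),[12,23),[9,20),[6,17); WM=13; [0,11) fires=6
i=9 t=19 v=7: → [18,29),[15,26),[12,23),[9,20); WM=13
i=10 t=22 v=1: → [21,32),[18,29),[15,26),[12,23); WM=13
i=11 t=13 v=3: → [12,23),[9,20),[6,17),[3,14); WM=20; [3,14) fires=7 [6,17) fires=7 [9,20) fires=6
i=12 t=26 v=1: → [24,35),[21,32),[18,29); WM=20
i=13 t=19 v=7: → [18,29),[15,26),[12,23),[9,20); WM=20
i=14 t=22 v=1: → [21,32),[18,29),[15,26),[12,23); WM=24; [12,23) fires=8
i=15 t=18 v=2: DROP (t<24-2); WM=24
i=16 t=33 v=5: → [33,44),[30,41),[27,38),[24,35); WM=24
i=17 t=31 v=5: → [30,41),[27,38),[24,35),[21,32); WM=31; [15,26) fires=5 [18,29) fires=5
i=18 t=38 v=3: → [36,47),[33,44),[30,41); WM=31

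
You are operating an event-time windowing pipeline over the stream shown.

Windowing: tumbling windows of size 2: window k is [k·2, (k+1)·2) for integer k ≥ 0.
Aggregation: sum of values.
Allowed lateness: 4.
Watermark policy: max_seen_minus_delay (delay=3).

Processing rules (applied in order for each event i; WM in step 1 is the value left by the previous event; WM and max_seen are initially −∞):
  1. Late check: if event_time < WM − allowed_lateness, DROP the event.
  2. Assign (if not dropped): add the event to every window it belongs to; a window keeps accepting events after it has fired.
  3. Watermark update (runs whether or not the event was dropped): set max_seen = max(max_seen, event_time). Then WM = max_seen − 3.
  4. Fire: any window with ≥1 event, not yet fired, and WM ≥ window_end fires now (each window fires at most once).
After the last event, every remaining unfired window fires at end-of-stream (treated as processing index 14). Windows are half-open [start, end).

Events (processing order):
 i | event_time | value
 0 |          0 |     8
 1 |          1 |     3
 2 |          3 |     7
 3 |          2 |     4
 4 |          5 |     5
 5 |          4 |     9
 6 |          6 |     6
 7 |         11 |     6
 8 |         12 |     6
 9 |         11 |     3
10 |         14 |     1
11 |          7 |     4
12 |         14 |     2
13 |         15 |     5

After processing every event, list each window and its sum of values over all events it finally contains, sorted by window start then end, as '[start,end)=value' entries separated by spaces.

[0,2)=11 [2,4)=11 [4,6)=14 [6,8)=10 [10,12)=9 [12,14)=6 [14,16)=8

i=0 t=0 v=8: → [0,2); WM=-3
i=1 t=1 v=3: → [0,2); WM=-2
i=2 t=3 v=7: → [2,4); WM=0
i=3 t=2 v=4: → [2,4); WM=0
i=4 t=5 v=5: → [4,6); WM=2; [0,2) fires=11
i=5 t=4 v=9: → [4,6); WM=2
i=6 t=6 v=6: → [6,8); WM=3
i=7 t=11 v=6: → [10,12); WM=8; [2,4) fires=11 [4,6) fires=14 [6,8) fires=6
i=8 t=12 v=6: → [12,14); WM=9
i=9 t=11 v=3: → [10,12); WM=9
i=10 t=14 v=1: → [14,16); WM=11
i=11 t=7 v=4: → [6,8); WM=11
i=12 t=14 v=2: → [14,16); WM=11
i=13 t=15 v=5: → [14,16); WM=12; [10,12) fires=9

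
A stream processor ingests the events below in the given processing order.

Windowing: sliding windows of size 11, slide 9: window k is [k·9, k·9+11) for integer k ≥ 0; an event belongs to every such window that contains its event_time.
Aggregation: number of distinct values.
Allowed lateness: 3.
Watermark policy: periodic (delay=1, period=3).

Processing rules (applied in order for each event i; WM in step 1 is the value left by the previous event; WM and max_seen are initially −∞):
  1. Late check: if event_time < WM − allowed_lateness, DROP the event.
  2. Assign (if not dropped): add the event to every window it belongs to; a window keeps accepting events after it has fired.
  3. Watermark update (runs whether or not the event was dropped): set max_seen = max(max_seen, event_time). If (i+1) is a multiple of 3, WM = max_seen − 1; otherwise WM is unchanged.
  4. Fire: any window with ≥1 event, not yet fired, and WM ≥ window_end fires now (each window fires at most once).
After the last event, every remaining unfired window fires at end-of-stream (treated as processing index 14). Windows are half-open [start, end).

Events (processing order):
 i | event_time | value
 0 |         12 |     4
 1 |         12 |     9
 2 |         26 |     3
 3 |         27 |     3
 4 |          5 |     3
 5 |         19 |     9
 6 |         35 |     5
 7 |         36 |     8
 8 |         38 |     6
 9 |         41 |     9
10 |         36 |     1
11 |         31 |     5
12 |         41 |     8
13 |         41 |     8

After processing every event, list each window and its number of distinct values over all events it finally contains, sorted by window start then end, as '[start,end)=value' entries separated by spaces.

i=0 t=12 v=4: → [9,20); WM=−∞
i=1 t=12 v=9: → [9,20); WM=−∞
i=2 t=26 v=3: → [18,29); WM=25; [9,20) fires=2
i=3 t=27 v=3: → [27,38),[18,29); WM=25
i=4 t=5 v=3: DROP (t<25-3); WM=25
i=5 t=19 v=9: DROP (t<25-3); WM=26
i=6 t=35 v=5: → [27,38); WM=26
i=7 t=36 v=8: → [36,47),[27,38); WM=26
i=8 t=38 v=6: → [36,47); WM=37; [18,29) fires=1
i=9 t=41 v=9: → [36,47); WM=37
i=10 t=36 v=1: → [36,47),[27,38); WM=37
i=11 t=31 v=5: DROP (t<37-3); WM=40; [27,38) fires=4
i=12 t=41 v=8: → [36,47); WM=40
i=13 t=41 v=8: → [36,47); WM=40

[9,20)=2 [18,29)=1 [27,38)=4 [36,47)=4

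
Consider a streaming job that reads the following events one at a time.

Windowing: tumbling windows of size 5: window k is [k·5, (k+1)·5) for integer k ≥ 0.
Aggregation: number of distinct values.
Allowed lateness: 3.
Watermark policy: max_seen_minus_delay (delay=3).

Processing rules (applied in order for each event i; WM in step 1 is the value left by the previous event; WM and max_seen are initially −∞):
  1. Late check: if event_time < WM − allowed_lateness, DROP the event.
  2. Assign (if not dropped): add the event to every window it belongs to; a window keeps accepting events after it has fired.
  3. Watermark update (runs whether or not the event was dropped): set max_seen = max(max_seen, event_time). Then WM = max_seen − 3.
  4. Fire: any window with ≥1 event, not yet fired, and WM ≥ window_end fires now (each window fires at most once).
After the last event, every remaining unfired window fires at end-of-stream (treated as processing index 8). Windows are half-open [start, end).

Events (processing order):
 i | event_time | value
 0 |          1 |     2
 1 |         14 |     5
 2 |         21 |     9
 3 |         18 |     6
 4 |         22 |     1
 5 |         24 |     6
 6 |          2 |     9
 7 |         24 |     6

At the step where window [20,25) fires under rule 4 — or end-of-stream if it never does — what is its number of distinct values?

3

i=0 t=1 v=2: → [0,5); WM=-2
i=1 t=14 v=5: → [10,15); WM=11; [0,5) fires=1
i=2 t=21 v=9: → [20,25); WM=18; [10,15) fires=1
i=3 t=18 v=6: → [15,20); WM=18
i=4 t=22 v=1: → [20,25); WM=19
i=5 t=24 v=6: → [20,25); WM=21; [15,20) fires=1
i=6 t=2 v=9: DROP (t<21-3); WM=21
i=7 t=24 v=6: → [20,25); WM=21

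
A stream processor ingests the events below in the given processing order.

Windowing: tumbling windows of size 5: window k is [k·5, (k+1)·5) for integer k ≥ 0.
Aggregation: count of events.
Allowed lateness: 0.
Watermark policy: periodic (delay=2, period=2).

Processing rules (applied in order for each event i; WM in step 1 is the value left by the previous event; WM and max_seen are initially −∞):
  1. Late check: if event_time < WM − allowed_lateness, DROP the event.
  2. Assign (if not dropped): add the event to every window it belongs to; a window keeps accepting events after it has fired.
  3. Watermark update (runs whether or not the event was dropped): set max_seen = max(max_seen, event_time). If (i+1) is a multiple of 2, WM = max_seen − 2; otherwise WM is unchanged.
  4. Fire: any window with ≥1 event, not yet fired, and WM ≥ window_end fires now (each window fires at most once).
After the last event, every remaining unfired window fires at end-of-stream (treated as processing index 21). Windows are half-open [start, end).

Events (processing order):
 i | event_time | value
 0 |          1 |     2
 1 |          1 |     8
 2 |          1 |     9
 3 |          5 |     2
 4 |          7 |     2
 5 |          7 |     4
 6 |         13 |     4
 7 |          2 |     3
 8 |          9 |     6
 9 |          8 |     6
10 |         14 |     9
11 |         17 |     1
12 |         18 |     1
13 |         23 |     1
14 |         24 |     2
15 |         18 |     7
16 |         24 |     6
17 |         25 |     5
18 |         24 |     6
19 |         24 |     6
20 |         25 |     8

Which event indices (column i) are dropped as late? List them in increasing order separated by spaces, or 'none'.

i=0 t=1 v=2: → [0,5); WM=−∞
i=1 t=1 v=8: → [0,5); WM=-1
i=2 t=1 v=9: → [0,5); WM=-1
i=3 t=5 v=2: → [5,10); WM=3
i=4 t=7 v=2: → [5,10); WM=3
i=5 t=7 v=4: → [5,10); WM=5; [0,5) fires=3
i=6 t=13 v=4: → [10,15); WM=5
i=7 t=2 v=3: DROP (t<5-0); WM=11; [5,10) fires=3
i=8 t=9 v=6: DROP (t<11-0); WM=11
i=9 t=8 v=6: DROP (t<11-0); WM=11
i=10 t=14 v=9: → [10,15); WM=11
i=11 t=17 v=1: → [15,20); WM=15; [10,15) fires=2
i=12 t=18 v=1: → [15,20); WM=15
i=13 t=23 v=1: → [20,25); WM=21; [15,20) fires=2
i=14 t=24 v=2: → [20,25); WM=21
i=15 t=18 v=7: DROP (t<21-0); WM=22
i=16 t=24 v=6: → [20,25); WM=22
i=17 t=25 v=5: → [25,30); WM=23
i=18 t=24 v=6: → [20,25); WM=23
i=19 t=24 v=6: → [20,25); WM=23
i=20 t=25 v=8: → [25,30); WM=23

7 8 9 15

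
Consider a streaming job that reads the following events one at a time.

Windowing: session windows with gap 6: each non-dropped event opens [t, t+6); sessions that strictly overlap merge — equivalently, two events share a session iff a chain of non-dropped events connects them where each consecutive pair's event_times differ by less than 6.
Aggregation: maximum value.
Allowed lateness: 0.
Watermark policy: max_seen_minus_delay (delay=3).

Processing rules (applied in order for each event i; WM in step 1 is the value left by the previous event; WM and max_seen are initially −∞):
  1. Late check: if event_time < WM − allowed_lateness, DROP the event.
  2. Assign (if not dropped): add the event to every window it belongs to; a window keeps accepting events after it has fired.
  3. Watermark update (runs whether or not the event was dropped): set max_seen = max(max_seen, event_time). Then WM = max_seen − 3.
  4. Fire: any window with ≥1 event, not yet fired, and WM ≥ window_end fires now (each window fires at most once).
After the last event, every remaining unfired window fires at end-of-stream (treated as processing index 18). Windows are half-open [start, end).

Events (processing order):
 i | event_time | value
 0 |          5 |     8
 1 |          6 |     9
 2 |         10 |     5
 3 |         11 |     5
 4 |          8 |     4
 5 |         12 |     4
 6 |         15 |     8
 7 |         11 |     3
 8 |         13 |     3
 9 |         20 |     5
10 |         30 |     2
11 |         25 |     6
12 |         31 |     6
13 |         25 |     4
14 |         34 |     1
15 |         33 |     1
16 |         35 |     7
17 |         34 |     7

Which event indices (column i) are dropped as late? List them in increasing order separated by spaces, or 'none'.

i=0 t=5 v=8: → [5,11); WM=2
i=1 t=6 v=9: → [5,12); WM=3
i=2 t=10 v=5: → [5,16); WM=7
i=3 t=11 v=5: → [5,17); WM=8
i=4 t=8 v=4: → [5,17); WM=8
i=5 t=12 v=4: → [5,18); WM=9
i=6 t=15 v=8: → [5,21); WM=12
i=7 t=11 v=3: DROP (t<12-0); WM=12
i=8 t=13 v=3: → [5,21); WM=12
i=9 t=20 v=5: → [5,26); WM=17
i=10 t=30 v=2: → [30,36); WM=27
i=11 t=25 v=6: DROP (t<27-0); WM=27
i=12 t=31 v=6: → [30,37); WM=28
i=13 t=25 v=4: DROP (t<28-0); WM=28
i=14 t=34 v=1: → [30,40); WM=31
i=15 t=33 v=1: → [30,40); WM=31
i=16 t=35 v=7: → [30,41); WM=32
i=17 t=34 v=7: → [30,41); WM=32

7 11 13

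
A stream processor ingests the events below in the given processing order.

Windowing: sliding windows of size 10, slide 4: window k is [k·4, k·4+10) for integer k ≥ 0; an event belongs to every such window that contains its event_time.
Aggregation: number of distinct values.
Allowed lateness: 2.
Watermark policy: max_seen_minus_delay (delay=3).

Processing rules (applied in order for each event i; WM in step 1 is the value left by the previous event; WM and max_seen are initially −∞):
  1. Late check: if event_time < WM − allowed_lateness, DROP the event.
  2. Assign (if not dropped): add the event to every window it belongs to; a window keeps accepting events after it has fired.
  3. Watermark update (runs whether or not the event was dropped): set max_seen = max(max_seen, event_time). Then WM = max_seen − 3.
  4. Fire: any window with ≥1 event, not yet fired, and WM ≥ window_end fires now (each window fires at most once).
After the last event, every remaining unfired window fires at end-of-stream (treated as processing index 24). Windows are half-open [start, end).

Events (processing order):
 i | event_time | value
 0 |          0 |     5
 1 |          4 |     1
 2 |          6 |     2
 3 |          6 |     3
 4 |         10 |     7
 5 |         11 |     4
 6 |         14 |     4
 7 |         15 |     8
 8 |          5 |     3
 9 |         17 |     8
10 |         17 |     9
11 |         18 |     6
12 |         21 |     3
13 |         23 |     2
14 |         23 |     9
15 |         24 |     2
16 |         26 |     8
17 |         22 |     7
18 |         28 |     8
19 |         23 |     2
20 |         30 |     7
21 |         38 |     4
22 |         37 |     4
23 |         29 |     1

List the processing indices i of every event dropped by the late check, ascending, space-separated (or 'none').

8 23

i=0 t=0 v=5: → [0,10); WM=-3
i=1 t=4 v=1: → [4,14),[0,10); WM=1
i=2 t=6 v=2: → [4,14),[0,10); WM=3
i=3 t=6 v=3: → [4,14),[0,10); WM=3
i=4 t=10 v=7: → [8,18),[4,14); WM=7
i=5 t=11 v=4: → [8,18),[4,14); WM=8
i=6 t=14 v=4: → [12,22),[8,18); WM=11; [0,10) fires=4
i=7 t=15 v=8: → [12,22),[8,18); WM=12
i=8 t=5 v=3: DROP (t<12-2); WM=12
i=9 t=17 v=8: → [16,26),[12,22),[8,18); WM=14; [4,14) fires=5
i=10 t=17 v=9: → [16,26),[12,22),[8,18); WM=14
i=11 t=18 v=6: → [16,26),[12,22); WM=15
i=12 t=21 v=3: → [20,30),[16,26),[12,22); WM=18; [8,18) fires=4
i=13 t=23 v=2: → [20,30),[16,26); WM=20
i=14 t=23 v=9: → [20,30),[16,26); WM=20
i=15 t=24 v=2: → [24,34),[20,30),[16,26); WM=21
i=16 t=26 v=8: → [24,34),[20,30); WM=23; [12,22) fires=5
i=17 t=22 v=7: → [20,30),[16,26); WM=23
i=18 t=28 v=8: → [28,38),[24,34),[20,30); WM=25
i=19 t=23 v=2: → [20,30),[16,26); WM=25
i=20 t=30 v=7: → [28,38),[24,34); WM=27; [16,26) fires=6
i=21 t=38 v=4: → [36,46),[32,42); WM=35; [20,30) fires=5 [24,34) fires=3
i=22 t=37 v=4: → [36,46),[32,42),[28,38); WM=35
i=23 t=29 v=1: DROP (t<35-2); WM=35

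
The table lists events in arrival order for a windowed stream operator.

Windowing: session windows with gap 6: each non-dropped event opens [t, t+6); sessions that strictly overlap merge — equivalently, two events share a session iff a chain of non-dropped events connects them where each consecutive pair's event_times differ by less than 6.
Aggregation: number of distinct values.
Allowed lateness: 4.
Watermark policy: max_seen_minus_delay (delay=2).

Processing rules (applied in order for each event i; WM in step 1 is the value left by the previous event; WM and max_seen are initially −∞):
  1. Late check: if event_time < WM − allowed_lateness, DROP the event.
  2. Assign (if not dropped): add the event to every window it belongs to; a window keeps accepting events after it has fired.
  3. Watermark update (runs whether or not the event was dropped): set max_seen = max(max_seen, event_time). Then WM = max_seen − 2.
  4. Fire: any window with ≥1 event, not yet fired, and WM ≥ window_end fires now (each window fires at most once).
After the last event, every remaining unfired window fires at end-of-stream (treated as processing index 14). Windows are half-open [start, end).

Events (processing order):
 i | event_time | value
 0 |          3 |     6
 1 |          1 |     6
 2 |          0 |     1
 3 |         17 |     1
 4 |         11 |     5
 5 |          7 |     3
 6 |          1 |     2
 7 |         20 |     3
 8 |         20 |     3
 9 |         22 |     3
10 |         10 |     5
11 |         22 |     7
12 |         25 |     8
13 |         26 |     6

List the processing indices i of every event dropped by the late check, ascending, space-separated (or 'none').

5 6 10

i=0 t=3 v=6: → [3,9); WM=1
i=1 t=1 v=6: → [1,9); WM=1
i=2 t=0 v=1: → [0,9); WM=1
i=3 t=17 v=1: → [17,23); WM=15
i=4 t=11 v=5: → [11,17); WM=15
i=5 t=7 v=3: DROP (t<15-4); WM=15
i=6 t=1 v=2: DROP (t<15-4); WM=15
i=7 t=20 v=3: → [17,26); WM=18
i=8 t=20 v=3: → [17,26); WM=18
i=9 t=22 v=3: → [17,28); WM=20
i=10 t=10 v=5: DROP (t<20-4); WM=20
i=11 t=22 v=7: → [17,28); WM=20
i=12 t=25 v=8: → [17,31); WM=23
i=13 t=26 v=6: → [17,32); WM=24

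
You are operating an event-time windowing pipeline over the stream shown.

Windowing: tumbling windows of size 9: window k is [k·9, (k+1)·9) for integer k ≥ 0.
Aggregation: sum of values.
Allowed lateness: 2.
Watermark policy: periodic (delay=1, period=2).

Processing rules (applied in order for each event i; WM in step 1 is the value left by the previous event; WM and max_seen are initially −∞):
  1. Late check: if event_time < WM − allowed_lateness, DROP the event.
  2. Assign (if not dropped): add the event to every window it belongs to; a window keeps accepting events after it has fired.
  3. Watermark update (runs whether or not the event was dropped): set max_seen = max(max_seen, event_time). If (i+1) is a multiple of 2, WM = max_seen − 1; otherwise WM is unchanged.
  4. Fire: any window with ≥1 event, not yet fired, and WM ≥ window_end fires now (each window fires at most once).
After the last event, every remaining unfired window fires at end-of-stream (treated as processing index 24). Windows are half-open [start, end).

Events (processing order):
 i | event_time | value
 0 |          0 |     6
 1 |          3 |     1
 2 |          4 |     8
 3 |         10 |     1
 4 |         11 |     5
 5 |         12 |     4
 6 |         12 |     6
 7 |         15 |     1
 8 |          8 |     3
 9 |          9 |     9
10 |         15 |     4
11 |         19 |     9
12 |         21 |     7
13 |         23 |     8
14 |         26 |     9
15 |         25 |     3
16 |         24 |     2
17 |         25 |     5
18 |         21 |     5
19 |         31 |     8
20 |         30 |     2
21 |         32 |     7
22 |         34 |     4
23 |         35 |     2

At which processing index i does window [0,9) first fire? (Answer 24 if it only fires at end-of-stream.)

3

i=0 t=0 v=6: → [0,9); WM=−∞
i=1 t=3 v=1: → [0,9); WM=2
i=2 t=4 v=8: → [0,9); WM=2
i=3 t=10 v=1: → [9,18); WM=9; [0,9) fires=15
i=4 t=11 v=5: → [9,18); WM=9
i=5 t=12 v=4: → [9,18); WM=11
i=6 t=12 v=6: → [9,18); WM=11
i=7 t=15 v=1: → [9,18); WM=14
i=8 t=8 v=3: DROP (t<14-2); WM=14
i=9 t=9 v=9: DROP (t<14-2); WM=14
i=10 t=15 v=4: → [9,18); WM=14
i=11 t=19 v=9: → [18,27); WM=18; [9,18) fires=21
i=12 t=21 v=7: → [18,27); WM=18
i=13 t=23 v=8: → [18,27); WM=22
i=14 t=26 v=9: → [18,27); WM=22
i=15 t=25 v=3: → [18,27); WM=25
i=16 t=24 v=2: → [18,27); WM=25
i=17 t=25 v=5: → [18,27); WM=25
i=18 t=21 v=5: DROP (t<25-2); WM=25
i=19 t=31 v=8: → [27,36); WM=30; [18,27) fires=43
i=20 t=30 v=2: → [27,36); WM=30
i=21 t=32 v=7: → [27,36); WM=31
i=22 t=34 v=4: → [27,36); WM=31
i=23 t=35 v=2: → [27,36); WM=34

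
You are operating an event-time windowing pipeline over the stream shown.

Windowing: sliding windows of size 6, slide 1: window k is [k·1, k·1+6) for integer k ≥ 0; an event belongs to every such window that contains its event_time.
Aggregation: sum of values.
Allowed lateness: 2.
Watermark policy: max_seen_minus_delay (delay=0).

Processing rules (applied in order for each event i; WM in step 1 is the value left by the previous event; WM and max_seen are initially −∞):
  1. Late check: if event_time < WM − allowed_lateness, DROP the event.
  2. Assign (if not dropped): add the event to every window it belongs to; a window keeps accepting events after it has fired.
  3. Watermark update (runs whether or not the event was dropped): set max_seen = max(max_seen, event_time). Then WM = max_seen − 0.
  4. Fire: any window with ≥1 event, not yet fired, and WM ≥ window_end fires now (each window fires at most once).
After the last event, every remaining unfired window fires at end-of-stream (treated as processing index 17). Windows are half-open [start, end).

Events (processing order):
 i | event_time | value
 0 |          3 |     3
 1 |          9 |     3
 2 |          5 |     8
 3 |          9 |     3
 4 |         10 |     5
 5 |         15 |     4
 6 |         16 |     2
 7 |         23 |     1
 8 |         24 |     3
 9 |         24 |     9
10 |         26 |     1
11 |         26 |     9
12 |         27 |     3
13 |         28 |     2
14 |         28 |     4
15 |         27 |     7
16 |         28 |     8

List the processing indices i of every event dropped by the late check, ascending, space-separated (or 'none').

2

i=0 t=3 v=3: → [3,9),[2,8),[1,7),[0,6); WM=3
i=1 t=9 v=3: → [9,15),[8,14),[7,13),[6,12),[5,11),[4,10); WM=9; [0,6) fires=3 [1,7) fires=3 [2,8) fires=3 [3,9) fires=3
i=2 t=5 v=8: DROP (t<9-2); WM=9
i=3 t=9 v=3: → [9,15),[8,14),[7,13),[6,12),[5,11),[4,10); WM=9
i=4 t=10 v=5: → [10,16),[9,15),[8,14),[7,13),[6,12),[5,11); WM=10; [4,10) fires=6
i=5 t=15 v=4: → [15,21),[14,20),[13,19),[12,18),[11,17),[10,16); WM=15; [5,11) fires=11 [6,12) fires=11 [7,13) fires=11 [8,14) fires=11 [9,15) fires=11
i=6 t=16 v=2: → [16,22),[15,21),[14,20),[13,19),[12,18),[11,17); WM=16; [10,16) fires=9
i=7 t=23 v=1: → [23,29),[22,28),[21,27),[20,26),[19,25),[18,24); WM=23; [11,17) fires=6 [12,18) fires=6 [13,19) fires=6 [14,20) fires=6 [15,21) fires=6 [16,22) fires=2
i=8 t=24 v=3: → [24,30),[23,29),[22,28),[21,27),[20,26),[19,25); WM=24; [18,24) fires=1
i=9 t=24 v=9: → [24,30),[23,29),[22,28),[21,27),[20,26),[19,25); WM=24
i=10 t=26 v=1: → [26,32),[25,31),[24,30),[23,29),[22,28),[21,27); WM=26; [19,25) fires=13 [20,26) fires=13
i=11 t=26 v=9: → [26,32),[25,31),[24,30),[23,29),[22,28),[21,27); WM=26
i=12 t=27 v=3: → [27,33),[26,32),[25,31),[24,30),[23,29),[22,28); WM=27; [21,27) fires=23
i=13 t=28 v=2: → [28,34),[27,33),[26,32),[25,31),[24,30),[23,29); WM=28; [22,28) fires=26
i=14 t=28 v=4: → [28,34),[27,33),[26,32),[25,31),[24,30),[23,29); WM=28
i=15 t=27 v=7: → [27,33),[26,32),[25,31),[24,30),[23,29),[22,28); WM=28
i=16 t=28 v=8: → [28,34),[27,33),[26,32),[25,31),[24,30),[23,29); WM=28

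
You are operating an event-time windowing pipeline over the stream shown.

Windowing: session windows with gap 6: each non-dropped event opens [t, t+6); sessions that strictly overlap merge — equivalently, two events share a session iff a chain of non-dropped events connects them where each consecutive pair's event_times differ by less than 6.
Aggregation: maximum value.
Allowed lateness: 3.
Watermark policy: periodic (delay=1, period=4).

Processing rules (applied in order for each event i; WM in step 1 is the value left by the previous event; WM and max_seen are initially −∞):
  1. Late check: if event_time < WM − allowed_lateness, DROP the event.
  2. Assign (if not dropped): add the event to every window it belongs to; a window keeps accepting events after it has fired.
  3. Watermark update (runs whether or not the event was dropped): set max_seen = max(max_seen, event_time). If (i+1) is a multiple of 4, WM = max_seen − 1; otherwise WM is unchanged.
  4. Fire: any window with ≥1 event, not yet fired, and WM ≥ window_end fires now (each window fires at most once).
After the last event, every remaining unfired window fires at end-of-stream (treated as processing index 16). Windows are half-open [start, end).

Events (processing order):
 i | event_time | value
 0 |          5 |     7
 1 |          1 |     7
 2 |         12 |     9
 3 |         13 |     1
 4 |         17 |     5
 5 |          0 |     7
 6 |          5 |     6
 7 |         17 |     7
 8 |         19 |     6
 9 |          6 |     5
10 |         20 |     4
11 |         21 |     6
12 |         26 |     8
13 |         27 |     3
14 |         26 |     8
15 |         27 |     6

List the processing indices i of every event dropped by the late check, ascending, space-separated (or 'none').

5 6 9

i=0 t=5 v=7: → [5,11); WM=−∞
i=1 t=1 v=7: → [1,11); WM=−∞
i=2 t=12 v=9: → [12,18); WM=−∞
i=3 t=13 v=1: → [12,19); WM=12
i=4 t=17 v=5: → [12,23); WM=12
i=5 t=0 v=7: DROP (t<12-3); WM=12
i=6 t=5 v=6: DROP (t<12-3); WM=12
i=7 t=17 v=7: → [12,23); WM=16
i=8 t=19 v=6: → [12,25); WM=16
i=9 t=6 v=5: DROP (t<16-3); WM=16
i=10 t=20 v=4: → [12,26); WM=16
i=11 t=21 v=6: → [12,27); WM=20
i=12 t=26 v=8: → [12,32); WM=20
i=13 t=27 v=3: → [12,33); WM=20
i=14 t=26 v=8: → [12,33); WM=20
i=15 t=27 v=6: → [12,33); WM=26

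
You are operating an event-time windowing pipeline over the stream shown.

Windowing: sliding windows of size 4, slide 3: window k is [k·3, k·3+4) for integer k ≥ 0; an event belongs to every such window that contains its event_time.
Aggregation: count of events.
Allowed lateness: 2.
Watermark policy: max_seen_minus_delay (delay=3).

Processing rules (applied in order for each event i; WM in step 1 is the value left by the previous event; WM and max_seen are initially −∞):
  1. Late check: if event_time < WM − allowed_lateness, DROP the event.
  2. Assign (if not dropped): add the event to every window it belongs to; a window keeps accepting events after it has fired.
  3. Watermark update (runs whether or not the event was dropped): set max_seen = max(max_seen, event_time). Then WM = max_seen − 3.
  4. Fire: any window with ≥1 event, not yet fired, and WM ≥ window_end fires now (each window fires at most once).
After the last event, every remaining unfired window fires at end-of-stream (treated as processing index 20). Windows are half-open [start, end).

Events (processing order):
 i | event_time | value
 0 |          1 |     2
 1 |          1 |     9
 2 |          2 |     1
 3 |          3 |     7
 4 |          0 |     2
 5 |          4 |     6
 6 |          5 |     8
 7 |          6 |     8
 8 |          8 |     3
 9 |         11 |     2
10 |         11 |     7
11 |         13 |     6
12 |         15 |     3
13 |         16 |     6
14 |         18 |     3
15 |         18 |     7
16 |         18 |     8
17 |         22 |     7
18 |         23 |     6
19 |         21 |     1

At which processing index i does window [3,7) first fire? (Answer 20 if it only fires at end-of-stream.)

9

i=0 t=1 v=2: → [0,4); WM=-2
i=1 t=1 v=9: → [0,4); WM=-2
i=2 t=2 v=1: → [0,4); WM=-1
i=3 t=3 v=7: → [3,7),[0,4); WM=0
i=4 t=0 v=2: → [0,4); WM=0
i=5 t=4 v=6: → [3,7); WM=1
i=6 t=5 v=8: → [3,7); WM=2
i=7 t=6 v=8: → [6,10),[3,7); WM=3
i=8 t=8 v=3: → [6,10); WM=5; [0,4) fires=5
i=9 t=11 v=2: → [9,13); WM=8; [3,7) fires=4
i=10 t=11 v=7: → [9,13); WM=8
i=11 t=13 v=6: → [12,16); WM=10; [6,10) fires=2
i=12 t=15 v=3: → [15,19),[12,16); WM=12
i=13 t=16 v=6: → [15,19); WM=13; [9,13) fires=2
i=14 t=18 v=3: → [18,22),[15,19); WM=15
i=15 t=18 v=7: → [18,22),[15,19); WM=15
i=16 t=18 v=8: → [18,22),[15,19); WM=15
i=17 t=22 v=7: → [21,25); WM=19; [12,16) fires=2 [15,19) fires=5
i=18 t=23 v=6: → [21,25); WM=20
i=19 t=21 v=1: → [21,25),[18,22); WM=20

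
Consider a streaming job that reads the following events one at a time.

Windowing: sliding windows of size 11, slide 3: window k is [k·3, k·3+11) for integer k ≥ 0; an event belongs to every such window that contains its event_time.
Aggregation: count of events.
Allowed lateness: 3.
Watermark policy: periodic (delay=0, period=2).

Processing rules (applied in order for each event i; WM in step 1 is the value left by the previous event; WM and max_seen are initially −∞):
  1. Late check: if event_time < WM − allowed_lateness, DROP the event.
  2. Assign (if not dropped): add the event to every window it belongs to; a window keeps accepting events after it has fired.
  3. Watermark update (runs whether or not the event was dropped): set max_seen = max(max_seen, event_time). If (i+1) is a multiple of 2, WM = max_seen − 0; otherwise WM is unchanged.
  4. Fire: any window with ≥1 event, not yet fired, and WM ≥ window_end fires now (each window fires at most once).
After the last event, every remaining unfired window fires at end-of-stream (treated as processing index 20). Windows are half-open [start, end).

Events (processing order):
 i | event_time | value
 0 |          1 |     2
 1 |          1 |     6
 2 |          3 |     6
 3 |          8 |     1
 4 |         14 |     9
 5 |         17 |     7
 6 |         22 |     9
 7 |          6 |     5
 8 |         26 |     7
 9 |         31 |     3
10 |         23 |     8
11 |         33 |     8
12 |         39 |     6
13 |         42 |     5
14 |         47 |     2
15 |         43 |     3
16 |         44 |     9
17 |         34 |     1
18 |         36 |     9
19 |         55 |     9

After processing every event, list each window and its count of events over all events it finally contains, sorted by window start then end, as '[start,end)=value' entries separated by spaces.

i=0 t=1 v=2: → [0,11); WM=−∞
i=1 t=1 v=6: → [0,11); WM=1
i=2 t=3 v=6: → [3,14),[0,11); WM=1
i=3 t=8 v=1: → [6,17),[3,14),[0,11); WM=8
i=4 t=14 v=9: → [12,23),[9,20),[6,17); WM=8
i=5 t=17 v=7: → [15,26),[12,23),[9,20); WM=17; [0,11) fires=4 [3,14) fires=2 [6,17) fires=2
i=6 t=22 v=9: → [21,32),[18,29),[15,26),[12,23); WM=17
i=7 t=6 v=5: DROP (t<17-3); WM=22; [9,20) fires=2
i=8 t=26 v=7: → [24,35),[21,32),[18,29); WM=22
i=9 t=31 v=3: → [30,41),[27,38),[24,35),[21,32); WM=31; [12,23) fires=3 [15,26) fires=2 [18,29) fires=2
i=10 t=23 v=8: DROP (t<31-3); WM=31
i=11 t=33 v=8: → [33,44),[30,41),[27,38),[24,35); WM=33; [21,32) fires=3
i=12 t=39 v=6: → [39,50),[36,47),[33,44),[30,41); WM=33
i=13 t=42 v=5: → [42,53),[39,50),[36,47),[33,44); WM=42; [24,35) fires=3 [27,38) fires=2 [30,41) fires=3
i=14 t=47 v=2: → [45,56),[42,53),[39,50); WM=42
i=15 t=43 v=3: → [42,53),[39,50),[36,47),[33,44); WM=47; [33,44) fires=4 [36,47) fires=3
i=16 t=44 v=9: → [42,53),[39,50),[36,47); WM=47
i=17 t=34 v=1: DROP (t<47-3); WM=47
i=18 t=36 v=9: DROP (t<47-3); WM=47
i=19 t=55 v=9: → [54,65),[51,62),[48,59),[45,56); WM=55; [39,50) fires=5 [42,53) fires=4

[0,11)=4 [3,14)=2 [6,17)=2 [9,20)=2 [12,23)=3 [15,26)=2 [18,29)=2 [21,32)=3 [24,35)=3 [27,38)=2 [30,41)=3 [33,44)=4 [36,47)=4 [39,50)=5 [42,53)=4 [45,56)=2 [48,59)=1 [51,62)=1 [54,65)=1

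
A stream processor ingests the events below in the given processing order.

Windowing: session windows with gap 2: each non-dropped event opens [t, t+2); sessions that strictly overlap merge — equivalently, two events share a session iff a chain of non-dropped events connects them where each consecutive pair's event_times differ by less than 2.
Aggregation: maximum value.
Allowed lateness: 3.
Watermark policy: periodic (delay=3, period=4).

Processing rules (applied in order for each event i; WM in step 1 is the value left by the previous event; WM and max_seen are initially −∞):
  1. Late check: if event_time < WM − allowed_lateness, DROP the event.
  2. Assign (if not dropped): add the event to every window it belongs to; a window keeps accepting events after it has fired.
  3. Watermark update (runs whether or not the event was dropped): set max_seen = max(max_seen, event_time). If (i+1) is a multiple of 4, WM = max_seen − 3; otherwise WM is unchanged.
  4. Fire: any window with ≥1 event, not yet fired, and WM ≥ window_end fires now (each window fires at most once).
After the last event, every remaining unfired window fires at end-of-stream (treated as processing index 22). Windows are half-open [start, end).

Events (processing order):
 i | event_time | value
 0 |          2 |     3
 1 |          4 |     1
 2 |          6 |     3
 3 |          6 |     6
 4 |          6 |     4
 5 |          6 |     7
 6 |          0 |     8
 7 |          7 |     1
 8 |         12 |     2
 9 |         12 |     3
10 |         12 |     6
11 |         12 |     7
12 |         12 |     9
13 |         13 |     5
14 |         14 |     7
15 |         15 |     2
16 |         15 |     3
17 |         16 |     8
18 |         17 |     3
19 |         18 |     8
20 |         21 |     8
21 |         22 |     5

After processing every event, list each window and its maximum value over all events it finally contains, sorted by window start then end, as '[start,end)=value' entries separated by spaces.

[0,2)=8 [2,4)=3 [4,6)=1 [6,9)=7 [12,20)=9 [21,24)=8

i=0 t=2 v=3: → [2,4); WM=−∞
i=1 t=4 v=1: → [4,6); WM=−∞
i=2 t=6 v=3: → [6,8); WM=−∞
i=3 t=6 v=6: → [6,8); WM=3
i=4 t=6 v=4: → [6,8); WM=3
i=5 t=6 v=7: → [6,8); WM=3
i=6 t=0 v=8: → [0,2); WM=3
i=7 t=7 v=1: → [6,9); WM=4
i=8 t=12 v=2: → [12,14); WM=4
i=9 t=12 v=3: → [12,14); WM=4
i=10 t=12 v=6: → [12,14); WM=4
i=11 t=12 v=7: → [12,14); WM=9
i=12 t=12 v=9: → [12,14); WM=9
i=13 t=13 v=5: → [12,15); WM=9
i=14 t=14 v=7: → [12,16); WM=9
i=15 t=15 v=2: → [12,17); WM=12
i=16 t=15 v=3: → [12,17); WM=12
i=17 t=16 v=8: → [12,18); WM=12
i=18 t=17 v=3: → [12,19); WM=12
i=19 t=18 v=8: → [12,20); WM=15
i=20 t=21 v=8: → [21,23); WM=15
i=21 t=22 v=5: → [21,24); WM=15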